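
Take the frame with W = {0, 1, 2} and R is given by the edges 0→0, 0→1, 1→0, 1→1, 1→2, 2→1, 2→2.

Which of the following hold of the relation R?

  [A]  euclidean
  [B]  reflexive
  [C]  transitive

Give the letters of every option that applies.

B

(A) not euclidean: 1 R 0 and 1 R 2 but not 0 R 2.
(B) reflexive: each world relates to itself.
(C) not transitive: 0 R 1 and 1 R 2 but not 0 R 2.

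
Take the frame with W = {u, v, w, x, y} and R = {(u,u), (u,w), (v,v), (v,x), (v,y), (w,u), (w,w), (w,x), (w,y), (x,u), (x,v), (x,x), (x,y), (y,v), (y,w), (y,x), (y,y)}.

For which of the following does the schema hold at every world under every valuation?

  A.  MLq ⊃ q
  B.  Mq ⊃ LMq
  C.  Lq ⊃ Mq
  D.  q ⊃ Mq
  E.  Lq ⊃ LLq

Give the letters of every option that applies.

R is reflexive: each world relates to itself.
R is not symmetric: w R x but not x R w.
R is not transitive: u R w and w R x but not u R x.
R is not euclidean: w R u and w R x but not u R x.
R is serial: every world has an R-successor.
(A) MLq ⊃ q is the dual of axiom B; it is valid on a frame exactly when R is symmetric. R is not symmetric, so not valid.
(B) axiom 5: valid iff R is euclidean. R is not euclidean — not valid.
(C) Lq ⊃ Mq is axiom D; it is valid on a frame exactly when R is serial. R is serial, so valid.
(D) the dual of axiom T: valid iff R is reflexive. R is reflexive — valid.
(E) Lq ⊃ LLq is axiom 4; it is valid on a frame exactly when R is transitive. R is not transitive, so not valid.

C, D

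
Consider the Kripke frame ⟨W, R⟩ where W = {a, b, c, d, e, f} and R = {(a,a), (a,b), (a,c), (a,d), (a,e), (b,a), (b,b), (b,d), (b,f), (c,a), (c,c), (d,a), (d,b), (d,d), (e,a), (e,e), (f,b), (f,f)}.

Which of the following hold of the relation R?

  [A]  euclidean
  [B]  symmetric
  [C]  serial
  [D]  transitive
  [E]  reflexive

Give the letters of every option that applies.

B, C, E

(A) not euclidean: a R b and a R c but not b R c.
(B) symmetric: every R-edge is matched by its reverse.
(C) serial: every world has an R-successor.
(D) not transitive: a R b and b R f but not a R f.
(E) reflexive: each world relates to itself.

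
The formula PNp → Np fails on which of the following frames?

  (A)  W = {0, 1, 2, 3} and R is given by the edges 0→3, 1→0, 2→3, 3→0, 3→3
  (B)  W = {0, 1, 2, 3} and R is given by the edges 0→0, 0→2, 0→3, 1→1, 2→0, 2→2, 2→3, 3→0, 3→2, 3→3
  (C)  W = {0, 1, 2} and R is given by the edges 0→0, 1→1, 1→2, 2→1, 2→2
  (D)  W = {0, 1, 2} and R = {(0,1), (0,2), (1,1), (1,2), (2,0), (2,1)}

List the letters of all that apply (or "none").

A, D

The schema PNp → Np is the dual of axiom 5; it is valid on a frame iff R is euclidean.
(A) R is not euclidean (1 R 0 and 1 R 0 but not 0 R 0), so the schema fails here.
(B) R is euclidean (any two R-successors of the same world are R-related), so the schema is valid here.
(C) R is euclidean (any two R-successors of the same world are R-related), so the schema is valid here.
(D) R is not euclidean (2 R 1 and 2 R 0 but not 1 R 0), so the schema fails here.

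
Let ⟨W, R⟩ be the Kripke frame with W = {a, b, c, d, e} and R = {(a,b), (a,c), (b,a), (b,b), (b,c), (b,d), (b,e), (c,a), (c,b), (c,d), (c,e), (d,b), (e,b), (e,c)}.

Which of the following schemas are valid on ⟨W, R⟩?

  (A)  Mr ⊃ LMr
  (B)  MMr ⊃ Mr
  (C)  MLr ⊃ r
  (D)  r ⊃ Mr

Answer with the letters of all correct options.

R is not reflexive: not a R a.
R is not symmetric: c R d but not d R c.
R is not transitive: a R b and b R a but not a R a.
R is not euclidean: b R a and b R d but not a R d.
(A) Mr ⊃ LMr is axiom 5, which corresponds to the euclidean property. R is not euclidean — not valid.
(B) MMr ⊃ Mr is the dual of axiom 4, which corresponds to transitivity. R is not transitive — not valid.
(C) MLr ⊃ r is the dual of axiom B; it is valid on a frame exactly when R is symmetric. R is not symmetric, so not valid.
(D) r ⊃ Mr is the dual of axiom T, which corresponds to reflexivity. R is not reflexive — not valid.

none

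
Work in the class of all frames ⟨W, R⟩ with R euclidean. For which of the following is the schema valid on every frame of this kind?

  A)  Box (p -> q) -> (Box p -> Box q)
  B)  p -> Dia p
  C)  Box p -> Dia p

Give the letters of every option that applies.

A

(A) Box (p -> q) -> (Box p -> Box q) is axiom K, valid on every Kripke frame — valid.
(B) the dual of axiom T: valid iff R is reflexive. Such an R need not be reflexive — not valid.
(C) Box p -> Dia p is axiom D; it is valid on a frame exactly when R is serial. Such an R need not be serial, so not valid.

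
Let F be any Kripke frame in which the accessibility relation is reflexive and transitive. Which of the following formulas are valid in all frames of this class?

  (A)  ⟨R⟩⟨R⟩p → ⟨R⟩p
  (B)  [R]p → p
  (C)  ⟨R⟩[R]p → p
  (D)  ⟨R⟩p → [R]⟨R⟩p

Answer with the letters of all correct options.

A, B

Reflexive relations are serial.
(A) ⟨R⟩⟨R⟩p → ⟨R⟩p (the dual of axiom 4) characterises the transitive frames. Every such R is transitive — valid.
(B) [R]p → p (axiom T) characterises the reflexive frames. Every such R is reflexive — valid.
(C) ⟨R⟩[R]p → p is the dual of axiom B, which corresponds to symmetry. Such an R need not be symmetric — not valid.
(D) ⟨R⟩p → [R]⟨R⟩p is axiom 5, which corresponds to the euclidean property. Such an R need not be euclidean — not valid.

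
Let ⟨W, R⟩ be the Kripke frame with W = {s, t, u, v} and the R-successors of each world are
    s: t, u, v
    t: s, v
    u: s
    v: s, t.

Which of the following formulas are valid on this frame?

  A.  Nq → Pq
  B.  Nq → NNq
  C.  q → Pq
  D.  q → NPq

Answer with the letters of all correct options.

R is not reflexive: not s R s.
R is symmetric: every R-edge is matched by its reverse.
R is not transitive: s R t and t R s but not s R s.
R is serial: every world has an R-successor.
(A) axiom D: valid iff R is serial. R is serial — valid.
(B) Nq → NNq is axiom 4; it is valid on a frame exactly when R is transitive. R is not transitive, so not valid.
(C) q → Pq is the dual of axiom T; it is valid on a frame exactly when R is reflexive. R is not reflexive, so not valid.
(D) axiom B: valid iff R is symmetric. R is symmetric — valid.

A, D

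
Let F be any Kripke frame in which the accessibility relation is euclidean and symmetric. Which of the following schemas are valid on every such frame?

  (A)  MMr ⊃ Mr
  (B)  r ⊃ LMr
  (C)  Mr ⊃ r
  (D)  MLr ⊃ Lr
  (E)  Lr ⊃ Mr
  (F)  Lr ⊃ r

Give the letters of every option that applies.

A, B, D

A symmetric euclidean relation is transitive (uRv and vRw give vRu by symmetry, then uRw by the euclidean condition, applied at v).
(A) MMr ⊃ Mr (the dual of axiom 4) characterises the transitive frames. Every such R is transitive — valid.
(B) r ⊃ LMr (axiom B) characterises the symmetric frames. Every such R is symmetric — valid.
(C) Mr ⊃ r is valid only on frames where every R-edge is a self-loop. Such an R need not be a subset of the identity — not valid.
(D) MLr ⊃ Lr is the dual of axiom 5, which corresponds to the euclidean property. Every such R is euclidean — valid.
(E) Lr ⊃ Mr (axiom D) characterises the serial frames. Such an R need not be serial — not valid.
(F) Lr ⊃ r is axiom T, which corresponds to reflexivity. Such an R need not be reflexive — not valid.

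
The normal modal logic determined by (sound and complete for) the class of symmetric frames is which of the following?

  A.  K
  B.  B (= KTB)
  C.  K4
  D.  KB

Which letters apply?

D

(A) K is determined by the class of arbitrary frames.
(B) B (= KTB) is determined by the class of reflexive and symmetric frames.
(C) K4 is determined by the class of transitive frames.
(D) KB is determined by exactly this class.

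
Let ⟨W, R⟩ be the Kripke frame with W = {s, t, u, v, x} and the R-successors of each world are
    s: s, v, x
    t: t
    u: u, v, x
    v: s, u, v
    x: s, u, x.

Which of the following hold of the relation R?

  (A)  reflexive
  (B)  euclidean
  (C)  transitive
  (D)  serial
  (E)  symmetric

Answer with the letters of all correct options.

(A) reflexive: each world relates to itself.
(B) not euclidean: s R v and s R x but not v R x.
(C) not transitive: s R v and v R u but not s R u.
(D) serial: every world has an R-successor.
(E) symmetric: every R-edge is matched by its reverse.

A, D, E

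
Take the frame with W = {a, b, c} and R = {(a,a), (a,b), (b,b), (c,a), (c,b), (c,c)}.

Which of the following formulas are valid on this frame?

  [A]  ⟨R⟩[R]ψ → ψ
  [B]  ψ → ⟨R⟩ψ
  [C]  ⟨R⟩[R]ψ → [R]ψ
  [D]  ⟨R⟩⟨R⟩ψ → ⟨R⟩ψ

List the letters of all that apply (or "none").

R is reflexive: each world relates to itself.
R is not symmetric: a R b but not b R a.
R is transitive: R is closed under composition.
R is not euclidean: a R b and a R a but not b R a.
(A) ⟨R⟩[R]ψ → ψ (the dual of axiom B) characterises the symmetric frames. R is not symmetric — not valid.
(B) the dual of axiom T: valid iff R is reflexive. R is reflexive — valid.
(C) ⟨R⟩[R]ψ → [R]ψ (the dual of axiom 5) characterises the euclidean frames. R is not euclidean — not valid.
(D) ⟨R⟩⟨R⟩ψ → ⟨R⟩ψ is the dual of axiom 4; it is valid on a frame exactly when R is transitive. R is transitive, so valid.

B, D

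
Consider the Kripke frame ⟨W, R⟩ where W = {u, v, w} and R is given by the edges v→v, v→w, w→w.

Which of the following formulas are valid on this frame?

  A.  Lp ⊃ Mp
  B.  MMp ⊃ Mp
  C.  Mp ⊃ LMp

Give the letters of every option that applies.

B

R is transitive: R is closed under composition.
R is not euclidean: v R w and v R v but not w R v.
R is not serial: u has no R-successor.
(A) axiom D: valid iff R is serial. R is not serial — not valid.
(B) MMp ⊃ Mp is the dual of axiom 4, which corresponds to transitivity. R is transitive — valid.
(C) Mp ⊃ LMp is axiom 5, which corresponds to the euclidean property. R is not euclidean — not valid.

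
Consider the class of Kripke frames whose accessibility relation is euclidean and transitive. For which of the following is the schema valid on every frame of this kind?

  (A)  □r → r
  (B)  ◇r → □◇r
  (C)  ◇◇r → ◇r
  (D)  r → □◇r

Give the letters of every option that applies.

(A) □r → r (axiom T) characterises the reflexive frames. Such an R need not be reflexive — not valid.
(B) ◇r → □◇r (axiom 5) characterises the euclidean frames. Every such R is euclidean — valid.
(C) ◇◇r → ◇r is the dual of axiom 4, which corresponds to transitivity. Every such R is transitive — valid.
(D) r → □◇r is axiom B; it is valid on a frame exactly when R is symmetric. Such an R need not be symmetric, so not valid.

B, C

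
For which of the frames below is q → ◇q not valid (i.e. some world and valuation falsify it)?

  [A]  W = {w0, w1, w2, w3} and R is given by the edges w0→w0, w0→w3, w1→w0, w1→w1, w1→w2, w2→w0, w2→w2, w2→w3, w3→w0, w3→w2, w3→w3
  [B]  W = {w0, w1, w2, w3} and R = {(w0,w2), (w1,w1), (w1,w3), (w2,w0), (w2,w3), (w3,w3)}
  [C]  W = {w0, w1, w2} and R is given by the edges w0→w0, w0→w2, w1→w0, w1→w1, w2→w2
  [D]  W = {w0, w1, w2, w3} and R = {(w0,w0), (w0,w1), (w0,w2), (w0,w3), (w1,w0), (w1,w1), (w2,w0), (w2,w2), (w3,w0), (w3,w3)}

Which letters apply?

The schema q → ◇q is the dual of axiom T; it is valid on a frame iff R is reflexive.
(A) R is reflexive (each world relates to itself), so the schema is valid here.
(B) R is not reflexive (not w0 R w0), so the schema fails here.
(C) R is reflexive (each world relates to itself), so the schema is valid here.
(D) R is reflexive (each world relates to itself), so the schema is valid here.

B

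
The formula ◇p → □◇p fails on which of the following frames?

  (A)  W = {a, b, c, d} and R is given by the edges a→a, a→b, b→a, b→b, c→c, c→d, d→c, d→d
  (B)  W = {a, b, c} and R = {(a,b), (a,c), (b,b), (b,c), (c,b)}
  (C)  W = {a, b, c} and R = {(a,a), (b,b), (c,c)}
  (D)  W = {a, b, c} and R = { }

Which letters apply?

The schema ◇p → □◇p is axiom 5; it is valid on a frame iff R is euclidean.
(A) R is euclidean (any two R-successors of the same world are R-related), so the schema is valid here.
(B) R is not euclidean (a R c and a R c but not c R c), so the schema fails here.
(C) R is euclidean (any two R-successors of the same world are R-related), so the schema is valid here.
(D) R is euclidean (any two R-successors of the same world are R-related), so the schema is valid here.

B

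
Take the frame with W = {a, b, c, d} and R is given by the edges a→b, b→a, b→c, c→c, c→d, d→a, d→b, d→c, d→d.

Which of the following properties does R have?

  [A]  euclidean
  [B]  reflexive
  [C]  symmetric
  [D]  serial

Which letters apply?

D

(A) not euclidean: b R a and b R c but not a R c.
(B) not reflexive: not a R a.
(C) not symmetric: b R c but not c R b.
(D) serial: every world has an R-successor.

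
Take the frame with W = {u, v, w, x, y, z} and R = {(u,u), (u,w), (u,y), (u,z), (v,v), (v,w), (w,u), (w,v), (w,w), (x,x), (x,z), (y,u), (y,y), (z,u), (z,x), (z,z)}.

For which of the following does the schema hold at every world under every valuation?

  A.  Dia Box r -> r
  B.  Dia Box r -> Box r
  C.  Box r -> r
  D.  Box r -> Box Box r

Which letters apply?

A, C

R is reflexive: each world relates to itself.
R is symmetric: every R-edge is matched by its reverse.
R is not transitive: u R w and w R v but not u R v.
R is not euclidean: u R w and u R y but not w R y.
(A) Dia Box r -> r is the dual of axiom B; it is valid on a frame exactly when R is symmetric. R is symmetric, so valid.
(B) the dual of axiom 5: valid iff R is euclidean. R is not euclidean — not valid.
(C) Box r -> r is axiom T, which corresponds to reflexivity. R is reflexive — valid.
(D) axiom 4: valid iff R is transitive. R is not transitive — not valid.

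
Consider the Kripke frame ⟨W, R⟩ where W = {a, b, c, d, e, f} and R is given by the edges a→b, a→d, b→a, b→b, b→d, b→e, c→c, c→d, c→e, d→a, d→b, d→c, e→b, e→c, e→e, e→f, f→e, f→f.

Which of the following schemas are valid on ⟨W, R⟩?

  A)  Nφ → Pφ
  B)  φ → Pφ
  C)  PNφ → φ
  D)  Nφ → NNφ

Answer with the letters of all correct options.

R is not reflexive: not a R a.
R is symmetric: every R-edge is matched by its reverse.
R is not transitive: a R b and b R a but not a R a.
R is serial: every world has an R-successor.
(A) Nφ → Pφ is axiom D; it is valid on a frame exactly when R is serial. R is serial, so valid.
(B) φ → Pφ (the dual of axiom T) characterises the reflexive frames. R is not reflexive — not valid.
(C) PNφ → φ is the dual of axiom B; it is valid on a frame exactly when R is symmetric. R is symmetric, so valid.
(D) Nφ → NNφ (axiom 4) characterises the transitive frames. R is not transitive — not valid.

A, C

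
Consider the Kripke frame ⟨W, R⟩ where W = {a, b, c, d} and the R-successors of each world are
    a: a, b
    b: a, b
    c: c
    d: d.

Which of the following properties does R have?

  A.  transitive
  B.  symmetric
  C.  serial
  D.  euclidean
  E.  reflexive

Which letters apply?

(A) transitive: R is closed under composition.
(B) symmetric: every R-edge is matched by its reverse.
(C) serial: every world has an R-successor.
(D) euclidean: any two R-successors of the same world are R-related.
(E) reflexive: each world relates to itself.

A, B, C, D, E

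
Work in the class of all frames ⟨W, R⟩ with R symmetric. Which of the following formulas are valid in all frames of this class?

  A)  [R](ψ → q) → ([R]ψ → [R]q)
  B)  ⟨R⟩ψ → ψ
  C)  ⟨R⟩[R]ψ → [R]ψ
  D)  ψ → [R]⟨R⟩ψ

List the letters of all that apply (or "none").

(A) this is just K, valid on every normal frame.
(B) ⟨R⟩ψ → ψ is the converse of T; it holds exactly when R ⊆ identity. Such an R need not be a subset of the identity — not valid.
(C) ⟨R⟩[R]ψ → [R]ψ is the dual of axiom 5, which corresponds to the euclidean property. Such an R need not be euclidean — not valid.
(D) ψ → [R]⟨R⟩ψ (axiom B) characterises the symmetric frames. Every such R is symmetric — valid.

A, D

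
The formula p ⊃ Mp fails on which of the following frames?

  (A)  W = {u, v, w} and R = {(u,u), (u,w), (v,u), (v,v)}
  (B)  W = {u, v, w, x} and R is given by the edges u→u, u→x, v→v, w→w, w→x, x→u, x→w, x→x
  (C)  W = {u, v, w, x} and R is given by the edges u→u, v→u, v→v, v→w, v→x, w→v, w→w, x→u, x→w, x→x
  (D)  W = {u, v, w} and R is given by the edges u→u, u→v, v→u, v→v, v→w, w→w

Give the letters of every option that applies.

A

The schema p ⊃ Mp is the dual of axiom T; it is valid on a frame iff R is reflexive.
(A) R is not reflexive (not w R w), so the schema fails here.
(B) R is reflexive (each world relates to itself), so the schema is valid here.
(C) R is reflexive (each world relates to itself), so the schema is valid here.
(D) R is reflexive (each world relates to itself), so the schema is valid here.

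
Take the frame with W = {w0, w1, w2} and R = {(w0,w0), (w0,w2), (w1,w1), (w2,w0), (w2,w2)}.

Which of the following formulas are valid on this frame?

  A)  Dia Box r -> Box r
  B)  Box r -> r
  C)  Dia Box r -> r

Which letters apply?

A, B, C

R is reflexive: each world relates to itself.
R is symmetric: every R-edge is matched by its reverse.
R is euclidean: any two R-successors of the same world are R-related.
(A) Dia Box r -> Box r is the dual of axiom 5; it is valid on a frame exactly when R is euclidean. R is euclidean, so valid.
(B) Box r -> r is axiom T; it is valid on a frame exactly when R is reflexive. R is reflexive, so valid.
(C) Dia Box r -> r is the dual of axiom B; it is valid on a frame exactly when R is symmetric. R is symmetric, so valid.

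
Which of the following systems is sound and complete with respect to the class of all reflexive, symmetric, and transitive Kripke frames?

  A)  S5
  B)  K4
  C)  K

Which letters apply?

(A) S5 is determined by exactly this class.
(B) K4 is determined by the class of transitive frames.
(C) K is determined by the class of arbitrary frames.

A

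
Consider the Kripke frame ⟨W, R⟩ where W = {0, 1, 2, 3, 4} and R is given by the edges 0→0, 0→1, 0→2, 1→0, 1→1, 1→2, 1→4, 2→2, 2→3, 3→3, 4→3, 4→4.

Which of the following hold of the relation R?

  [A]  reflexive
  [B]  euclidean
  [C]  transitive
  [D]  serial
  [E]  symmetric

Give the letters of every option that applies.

A, D

(A) reflexive: each world relates to itself.
(B) not euclidean: 0 R 2 and 0 R 0 but not 2 R 0.
(C) not transitive: 0 R 1 and 1 R 4 but not 0 R 4.
(D) serial: every world has an R-successor.
(E) not symmetric: 0 R 2 but not 2 R 0.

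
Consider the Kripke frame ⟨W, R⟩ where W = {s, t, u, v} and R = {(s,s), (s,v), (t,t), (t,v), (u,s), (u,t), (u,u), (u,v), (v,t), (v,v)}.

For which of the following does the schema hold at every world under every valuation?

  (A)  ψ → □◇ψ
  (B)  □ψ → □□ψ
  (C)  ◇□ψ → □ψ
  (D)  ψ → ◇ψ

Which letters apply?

D

R is reflexive: each world relates to itself.
R is not symmetric: s R v but not v R s.
R is not transitive: s R v and v R t but not s R t.
R is not euclidean: s R v and s R s but not v R s.
(A) ψ → □◇ψ is axiom B, which corresponds to symmetry. R is not symmetric — not valid.
(B) □ψ → □□ψ is axiom 4; it is valid on a frame exactly when R is transitive. R is not transitive, so not valid.
(C) ◇□ψ → □ψ is the dual of axiom 5; it is valid on a frame exactly when R is euclidean. R is not euclidean, so not valid.
(D) ψ → ◇ψ is the dual of axiom T; it is valid on a frame exactly when R is reflexive. R is reflexive, so valid.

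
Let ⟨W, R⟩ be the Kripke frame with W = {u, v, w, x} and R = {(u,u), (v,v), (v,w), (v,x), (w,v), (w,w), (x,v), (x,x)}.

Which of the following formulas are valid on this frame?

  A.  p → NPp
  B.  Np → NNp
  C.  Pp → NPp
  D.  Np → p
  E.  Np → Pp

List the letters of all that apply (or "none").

R is reflexive: each world relates to itself.
R is symmetric: every R-edge is matched by its reverse.
R is not transitive: w R v and v R x but not w R x.
R is not euclidean: v R w and v R x but not w R x.
R is serial: every world has an R-successor.
(A) p → NPp is axiom B; it is valid on a frame exactly when R is symmetric. R is symmetric, so valid.
(B) Np → NNp (axiom 4) characterises the transitive frames. R is not transitive — not valid.
(C) Pp → NPp is axiom 5, which corresponds to the euclidean property. R is not euclidean — not valid.
(D) axiom T: valid iff R is reflexive. R is reflexive — valid.
(E) Np → Pp is axiom D; it is valid on a frame exactly when R is serial. R is serial, so valid.

A, D, E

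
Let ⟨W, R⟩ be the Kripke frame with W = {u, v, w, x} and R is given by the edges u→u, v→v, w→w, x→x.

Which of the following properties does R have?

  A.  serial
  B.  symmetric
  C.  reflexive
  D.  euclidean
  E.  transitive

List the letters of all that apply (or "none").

(A) serial: every world has an R-successor.
(B) symmetric: every R-edge is matched by its reverse.
(C) reflexive: each world relates to itself.
(D) euclidean: any two R-successors of the same world are R-related.
(E) transitive: R is closed under composition.

A, B, C, D, E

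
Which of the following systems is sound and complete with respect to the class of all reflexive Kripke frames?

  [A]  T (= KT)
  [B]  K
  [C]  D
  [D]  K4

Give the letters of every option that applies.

(A) T (= KT) is determined by exactly this class.
(B) K is determined by the class of arbitrary frames.
(C) D is determined by the class of serial frames.
(D) K4 is determined by the class of transitive frames.

A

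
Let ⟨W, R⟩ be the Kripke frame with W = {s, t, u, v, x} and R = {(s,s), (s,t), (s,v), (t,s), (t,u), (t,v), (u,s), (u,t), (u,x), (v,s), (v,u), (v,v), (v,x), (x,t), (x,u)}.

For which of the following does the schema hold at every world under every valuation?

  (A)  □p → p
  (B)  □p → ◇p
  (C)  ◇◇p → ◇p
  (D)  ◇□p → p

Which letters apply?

R is not reflexive: not t R t.
R is not symmetric: t R v but not v R t.
R is not transitive: s R t and t R u but not s R u.
R is serial: every world has an R-successor.
(A) □p → p is axiom T; it is valid on a frame exactly when R is reflexive. R is not reflexive, so not valid.
(B) □p → ◇p is axiom D, which corresponds to seriality. R is serial — valid.
(C) ◇◇p → ◇p is the dual of axiom 4; it is valid on a frame exactly when R is transitive. R is not transitive, so not valid.
(D) the dual of axiom B: valid iff R is symmetric. R is not symmetric — not valid.

B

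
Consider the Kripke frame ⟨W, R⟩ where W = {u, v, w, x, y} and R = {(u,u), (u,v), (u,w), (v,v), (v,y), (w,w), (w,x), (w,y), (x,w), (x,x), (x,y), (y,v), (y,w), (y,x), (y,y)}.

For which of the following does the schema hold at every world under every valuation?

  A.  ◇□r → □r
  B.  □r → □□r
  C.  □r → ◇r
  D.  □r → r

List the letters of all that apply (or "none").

C, D

R is reflexive: each world relates to itself.
R is not transitive: u R v and v R y but not u R y.
R is not euclidean: u R v and u R u but not v R u.
R is serial: every world has an R-successor.
(A) ◇□r → □r (the dual of axiom 5) characterises the euclidean frames. R is not euclidean — not valid.
(B) axiom 4: valid iff R is transitive. R is not transitive — not valid.
(C) □r → ◇r is axiom D; it is valid on a frame exactly when R is serial. R is serial, so valid.
(D) □r → r is axiom T; it is valid on a frame exactly when R is reflexive. R is reflexive, so valid.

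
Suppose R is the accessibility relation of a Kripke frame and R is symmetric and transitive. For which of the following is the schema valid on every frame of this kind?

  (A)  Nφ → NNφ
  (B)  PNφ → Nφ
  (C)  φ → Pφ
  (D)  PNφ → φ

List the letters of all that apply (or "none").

A symmetric transitive relation is euclidean (uRv and uRw give vRu by symmetry, then vRw by transitivity).
(A) Nφ → NNφ is axiom 4; it is valid on a frame exactly when R is transitive. Every such R is transitive, so valid.
(B) PNφ → Nφ (the dual of axiom 5) characterises the euclidean frames. Every such R is euclidean — valid.
(C) the dual of axiom T: valid iff R is reflexive. Such an R need not be reflexive — not valid.
(D) PNφ → φ is the dual of axiom B, which corresponds to symmetry. Every such R is symmetric — valid.

A, B, D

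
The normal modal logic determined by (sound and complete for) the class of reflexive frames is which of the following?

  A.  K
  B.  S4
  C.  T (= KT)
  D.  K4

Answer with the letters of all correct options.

C

(A) K is determined by the class of arbitrary frames.
(B) S4 is determined by the class of reflexive and transitive frames.
(C) T (= KT) is determined by exactly this class.
(D) K4 is determined by the class of transitive frames.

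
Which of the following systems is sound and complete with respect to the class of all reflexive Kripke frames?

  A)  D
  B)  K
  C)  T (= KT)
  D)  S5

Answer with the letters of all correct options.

(A) D is determined by the class of serial frames.
(B) K is determined by the class of arbitrary frames.
(C) T (= KT) is determined by exactly this class.
(D) S5 is determined by the class of reflexive, symmetric, and transitive frames.

C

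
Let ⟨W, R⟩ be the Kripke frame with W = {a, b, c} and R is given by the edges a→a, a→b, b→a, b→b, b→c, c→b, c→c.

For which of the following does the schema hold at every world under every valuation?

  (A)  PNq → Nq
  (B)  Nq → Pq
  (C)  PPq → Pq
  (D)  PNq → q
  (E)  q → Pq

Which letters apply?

B, D, E

R is reflexive: each world relates to itself.
R is symmetric: every R-edge is matched by its reverse.
R is not transitive: a R b and b R c but not a R c.
R is not euclidean: b R a and b R c but not a R c.
R is serial: every world has an R-successor.
(A) PNq → Nq is the dual of axiom 5, which corresponds to the euclidean property. R is not euclidean — not valid.
(B) axiom D: valid iff R is serial. R is serial — valid.
(C) PPq → Pq is the dual of axiom 4; it is valid on a frame exactly when R is transitive. R is not transitive, so not valid.
(D) PNq → q is the dual of axiom B; it is valid on a frame exactly when R is symmetric. R is symmetric, so valid.
(E) q → Pq is the dual of axiom T, which corresponds to reflexivity. R is reflexive — valid.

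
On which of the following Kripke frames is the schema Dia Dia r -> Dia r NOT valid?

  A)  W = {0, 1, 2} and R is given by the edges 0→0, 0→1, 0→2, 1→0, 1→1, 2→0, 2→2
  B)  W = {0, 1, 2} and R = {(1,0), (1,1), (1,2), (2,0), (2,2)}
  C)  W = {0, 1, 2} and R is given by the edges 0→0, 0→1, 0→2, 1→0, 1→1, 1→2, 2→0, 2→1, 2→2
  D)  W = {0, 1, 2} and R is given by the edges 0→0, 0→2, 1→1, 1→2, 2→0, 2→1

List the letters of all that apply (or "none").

A, D

The schema Dia Dia r -> Dia r is the dual of axiom 4; it is valid on a frame iff R is transitive.
(A) R is not transitive (1 R 0 and 0 R 2 but not 1 R 2), so the schema fails here.
(B) R is transitive (R is closed under composition), so the schema is valid here.
(C) R is transitive (R is closed under composition), so the schema is valid here.
(D) R is not transitive (0 R 2 and 2 R 1 but not 0 R 1), so the schema fails here.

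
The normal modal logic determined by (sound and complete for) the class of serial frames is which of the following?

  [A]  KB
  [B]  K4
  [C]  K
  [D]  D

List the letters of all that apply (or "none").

(A) KB is determined by the class of symmetric frames.
(B) K4 is determined by the class of transitive frames.
(C) K is determined by the class of arbitrary frames.
(D) D is determined by exactly this class.

D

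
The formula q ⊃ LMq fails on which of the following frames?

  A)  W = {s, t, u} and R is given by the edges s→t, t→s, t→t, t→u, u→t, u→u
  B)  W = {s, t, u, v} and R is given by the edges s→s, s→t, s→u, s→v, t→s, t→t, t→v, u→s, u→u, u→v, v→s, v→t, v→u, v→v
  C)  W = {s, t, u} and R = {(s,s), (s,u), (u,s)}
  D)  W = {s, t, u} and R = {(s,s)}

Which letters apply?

none

The schema q ⊃ LMq is axiom B; it is valid on a frame iff R is symmetric.
(A) R is symmetric (every R-edge is matched by its reverse), so the schema is valid here.
(B) R is symmetric (every R-edge is matched by its reverse), so the schema is valid here.
(C) R is symmetric (every R-edge is matched by its reverse), so the schema is valid here.
(D) R is symmetric (every R-edge is matched by its reverse), so the schema is valid here.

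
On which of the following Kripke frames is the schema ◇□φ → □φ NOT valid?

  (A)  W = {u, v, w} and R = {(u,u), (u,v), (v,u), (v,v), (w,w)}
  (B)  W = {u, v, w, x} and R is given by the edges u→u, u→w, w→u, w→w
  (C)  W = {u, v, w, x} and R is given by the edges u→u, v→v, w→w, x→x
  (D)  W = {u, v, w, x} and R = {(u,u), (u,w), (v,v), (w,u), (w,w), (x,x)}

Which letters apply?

none

The schema ◇□φ → □φ is the dual of axiom 5; it is valid on a frame iff R is euclidean.
(A) R is euclidean (any two R-successors of the same world are R-related), so the schema is valid here.
(B) R is euclidean (any two R-successors of the same world are R-related), so the schema is valid here.
(C) R is euclidean (any two R-successors of the same world are R-related), so the schema is valid here.
(D) R is euclidean (any two R-successors of the same world are R-related), so the schema is valid here.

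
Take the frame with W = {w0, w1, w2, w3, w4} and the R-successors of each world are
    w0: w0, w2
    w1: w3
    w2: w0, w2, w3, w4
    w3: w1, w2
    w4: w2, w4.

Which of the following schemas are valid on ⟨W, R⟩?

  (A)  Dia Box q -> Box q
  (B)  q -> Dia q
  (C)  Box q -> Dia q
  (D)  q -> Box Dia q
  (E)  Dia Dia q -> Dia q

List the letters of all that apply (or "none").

C, D

R is not reflexive: not w1 R w1.
R is symmetric: every R-edge is matched by its reverse.
R is not transitive: w0 R w2 and w2 R w3 but not w0 R w3.
R is not euclidean: w2 R w0 and w2 R w3 but not w0 R w3.
R is serial: every world has an R-successor.
(A) Dia Box q -> Box q is the dual of axiom 5, which corresponds to the euclidean property. R is not euclidean — not valid.
(B) q -> Dia q (the dual of axiom T) characterises the reflexive frames. R is not reflexive — not valid.
(C) Box q -> Dia q is axiom D; it is valid on a frame exactly when R is serial. R is serial, so valid.
(D) q -> Box Dia q is axiom B, which corresponds to symmetry. R is symmetric — valid.
(E) Dia Dia q -> Dia q is the dual of axiom 4; it is valid on a frame exactly when R is transitive. R is not transitive, so not valid.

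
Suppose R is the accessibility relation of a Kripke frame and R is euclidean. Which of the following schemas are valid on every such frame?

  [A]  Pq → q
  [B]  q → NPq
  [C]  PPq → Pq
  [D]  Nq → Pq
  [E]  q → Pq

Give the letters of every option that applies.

(A) Pq → q is the converse of T; it holds exactly when R ⊆ identity. Such an R need not be a subset of the identity — not valid.
(B) q → NPq (axiom B) characterises the symmetric frames. Such an R need not be symmetric — not valid.
(C) PPq → Pq is the dual of axiom 4; it is valid on a frame exactly when R is transitive. Such an R need not be transitive, so not valid.
(D) Nq → Pq (axiom D) characterises the serial frames. Such an R need not be serial — not valid.
(E) q → Pq (the dual of axiom T) characterises the reflexive frames. Such an R need not be reflexive — not valid.

none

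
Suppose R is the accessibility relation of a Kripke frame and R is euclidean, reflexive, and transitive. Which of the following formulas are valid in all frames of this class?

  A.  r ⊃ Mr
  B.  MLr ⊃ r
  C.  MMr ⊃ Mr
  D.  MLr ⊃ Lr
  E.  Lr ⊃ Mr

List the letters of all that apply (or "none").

A, B, C, D, E

A relation that is euclidean, reflexive, and transitive is also serial and symmetric.
(A) r ⊃ Mr is the dual of axiom T; it is valid on a frame exactly when R is reflexive. Every such R is reflexive, so valid.
(B) MLr ⊃ r is the dual of axiom B; it is valid on a frame exactly when R is symmetric. Every such R is symmetric, so valid.
(C) MMr ⊃ Mr (the dual of axiom 4) characterises the transitive frames. Every such R is transitive — valid.
(D) MLr ⊃ Lr is the dual of axiom 5, which corresponds to the euclidean property. Every such R is euclidean — valid.
(E) Lr ⊃ Mr (axiom D) characterises the serial frames. Every such R is serial — valid.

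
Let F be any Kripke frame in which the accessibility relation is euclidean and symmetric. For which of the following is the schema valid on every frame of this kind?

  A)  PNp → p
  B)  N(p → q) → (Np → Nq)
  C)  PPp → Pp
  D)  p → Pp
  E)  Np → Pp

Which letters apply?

A, B, C

A symmetric euclidean relation is transitive (uRv and vRw give vRu by symmetry, then uRw by the euclidean condition, applied at v).
(A) PNp → p (the dual of axiom B) characterises the symmetric frames. Every such R is symmetric — valid.
(B) this is just K, valid on every normal frame.
(C) PPp → Pp is the dual of axiom 4; it is valid on a frame exactly when R is transitive. Every such R is transitive, so valid.
(D) p → Pp is the dual of axiom T, which corresponds to reflexivity. Such an R need not be reflexive — not valid.
(E) Np → Pp is axiom D, which corresponds to seriality. Such an R need not be serial — not valid.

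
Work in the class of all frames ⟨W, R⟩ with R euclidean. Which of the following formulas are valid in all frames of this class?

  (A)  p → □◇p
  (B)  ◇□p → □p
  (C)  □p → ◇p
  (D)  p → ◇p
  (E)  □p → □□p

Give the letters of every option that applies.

B

(A) axiom B: valid iff R is symmetric. Such an R need not be symmetric — not valid.
(B) ◇□p → □p is the dual of axiom 5; it is valid on a frame exactly when R is euclidean. Every such R is euclidean, so valid.
(C) axiom D: valid iff R is serial. Such an R need not be serial — not valid.
(D) p → ◇p (the dual of axiom T) characterises the reflexive frames. Such an R need not be reflexive — not valid.
(E) □p → □□p (axiom 4) characterises the transitive frames. Such an R need not be transitive — not valid.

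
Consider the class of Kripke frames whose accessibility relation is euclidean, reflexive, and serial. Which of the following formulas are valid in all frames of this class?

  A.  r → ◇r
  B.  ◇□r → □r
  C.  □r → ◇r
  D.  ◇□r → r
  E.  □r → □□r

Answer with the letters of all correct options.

A relation that is euclidean, reflexive, and serial is also symmetric and transitive.
(A) r → ◇r is the dual of axiom T; it is valid on a frame exactly when R is reflexive. Every such R is reflexive, so valid.
(B) the dual of axiom 5: valid iff R is euclidean. Every such R is euclidean — valid.
(C) □r → ◇r is axiom D; it is valid on a frame exactly when R is serial. Every such R is serial, so valid.
(D) the dual of axiom B: valid iff R is symmetric. Every such R is symmetric — valid.
(E) □r → □□r is axiom 4, which corresponds to transitivity. Every such R is transitive — valid.

A, B, C, D, E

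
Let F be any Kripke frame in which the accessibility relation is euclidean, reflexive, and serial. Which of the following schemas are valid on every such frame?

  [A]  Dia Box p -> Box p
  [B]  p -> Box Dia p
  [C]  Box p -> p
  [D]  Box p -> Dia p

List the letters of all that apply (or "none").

A, B, C, D

A relation that is euclidean, reflexive, and serial is also symmetric and transitive.
(A) Dia Box p -> Box p is the dual of axiom 5; it is valid on a frame exactly when R is euclidean. Every such R is euclidean, so valid.
(B) p -> Box Dia p is axiom B, which corresponds to symmetry. Every such R is symmetric — valid.
(C) Box p -> p is axiom T; it is valid on a frame exactly when R is reflexive. Every such R is reflexive, so valid.
(D) Box p -> Dia p (axiom D) characterises the serial frames. Every such R is serial — valid.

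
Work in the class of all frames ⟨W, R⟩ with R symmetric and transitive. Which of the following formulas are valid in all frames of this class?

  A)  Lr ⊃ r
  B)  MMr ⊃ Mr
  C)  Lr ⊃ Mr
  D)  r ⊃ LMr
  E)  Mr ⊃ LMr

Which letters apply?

A symmetric transitive relation is euclidean (uRv and uRw give vRu by symmetry, then vRw by transitivity).
(A) axiom T: valid iff R is reflexive. Such an R need not be reflexive — not valid.
(B) MMr ⊃ Mr is the dual of axiom 4, which corresponds to transitivity. Every such R is transitive — valid.
(C) Lr ⊃ Mr is axiom D; it is valid on a frame exactly when R is serial. Such an R need not be serial, so not valid.
(D) r ⊃ LMr (axiom B) characterises the symmetric frames. Every such R is symmetric — valid.
(E) Mr ⊃ LMr (axiom 5) characterises the euclidean frames. Every such R is euclidean — valid.

B, D, E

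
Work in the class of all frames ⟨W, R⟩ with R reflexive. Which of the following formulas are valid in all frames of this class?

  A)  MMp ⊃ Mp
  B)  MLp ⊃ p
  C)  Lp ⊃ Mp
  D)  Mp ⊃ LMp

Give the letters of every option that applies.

C

A reflexive relation is serial.
(A) MMp ⊃ Mp (the dual of axiom 4) characterises the transitive frames. Such an R need not be transitive — not valid.
(B) MLp ⊃ p is the dual of axiom B; it is valid on a frame exactly when R is symmetric. Such an R need not be symmetric, so not valid.
(C) axiom D: valid iff R is serial. Every such R is serial — valid.
(D) Mp ⊃ LMp (axiom 5) characterises the euclidean frames. Such an R need not be euclidean — not valid.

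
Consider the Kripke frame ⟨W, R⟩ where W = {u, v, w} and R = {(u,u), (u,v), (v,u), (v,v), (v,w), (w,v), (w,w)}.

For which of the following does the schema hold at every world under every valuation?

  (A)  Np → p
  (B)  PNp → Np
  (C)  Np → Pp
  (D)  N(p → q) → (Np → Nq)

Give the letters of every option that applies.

A, C, D

R is reflexive: each world relates to itself.
R is not euclidean: v R u and v R w but not u R w.
R is serial: every world has an R-successor.
(A) Np → p is axiom T, which corresponds to reflexivity. R is reflexive — valid.
(B) PNp → Np is the dual of axiom 5; it is valid on a frame exactly when R is euclidean. R is not euclidean, so not valid.
(C) axiom D: valid iff R is serial. R is serial — valid.
(D) this is just K, valid on every normal frame.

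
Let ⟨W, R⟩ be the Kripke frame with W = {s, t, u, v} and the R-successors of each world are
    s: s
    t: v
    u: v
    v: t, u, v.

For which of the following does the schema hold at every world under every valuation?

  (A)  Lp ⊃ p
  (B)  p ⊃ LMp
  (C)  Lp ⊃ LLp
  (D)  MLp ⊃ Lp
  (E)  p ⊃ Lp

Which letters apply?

B

R is not reflexive: not t R t.
R is symmetric: every R-edge is matched by its reverse.
R is not transitive: t R v and v R t but not t R t.
R is not euclidean: v R t and v R u but not t R u.
R is not a subset of the identity: t R v with t ≠ v.
(A) axiom T: valid iff R is reflexive. R is not reflexive — not valid.
(B) axiom B: valid iff R is symmetric. R is symmetric — valid.
(C) Lp ⊃ LLp is axiom 4, which corresponds to transitivity. R is not transitive — not valid.
(D) MLp ⊃ Lp is the dual of axiom 5; it is valid on a frame exactly when R is euclidean. R is not euclidean, so not valid.
(E) p ⊃ Lp is equivalent to ◇p→p; it holds exactly when R ⊆ identity. Here R ⊄ identity — not valid.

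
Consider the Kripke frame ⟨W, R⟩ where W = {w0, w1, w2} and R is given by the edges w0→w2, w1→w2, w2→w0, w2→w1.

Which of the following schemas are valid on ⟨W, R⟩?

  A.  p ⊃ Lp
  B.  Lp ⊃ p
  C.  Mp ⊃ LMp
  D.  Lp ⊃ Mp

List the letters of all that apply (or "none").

D

R is not reflexive: not w0 R w0.
R is not euclidean: w2 R w0 and w2 R w1 but not w0 R w1.
R is serial: every world has an R-successor.
R is not a subset of the identity: w0 R w2 with w0 ≠ w2.
(A) p ⊃ Lp is valid only on frames where every R-edge is a self-loop. Here R ⊄ identity — not valid.
(B) Lp ⊃ p (axiom T) characterises the reflexive frames. R is not reflexive — not valid.
(C) Mp ⊃ LMp (axiom 5) characterises the euclidean frames. R is not euclidean — not valid.
(D) Lp ⊃ Mp is axiom D; it is valid on a frame exactly when R is serial. R is serial, so valid.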